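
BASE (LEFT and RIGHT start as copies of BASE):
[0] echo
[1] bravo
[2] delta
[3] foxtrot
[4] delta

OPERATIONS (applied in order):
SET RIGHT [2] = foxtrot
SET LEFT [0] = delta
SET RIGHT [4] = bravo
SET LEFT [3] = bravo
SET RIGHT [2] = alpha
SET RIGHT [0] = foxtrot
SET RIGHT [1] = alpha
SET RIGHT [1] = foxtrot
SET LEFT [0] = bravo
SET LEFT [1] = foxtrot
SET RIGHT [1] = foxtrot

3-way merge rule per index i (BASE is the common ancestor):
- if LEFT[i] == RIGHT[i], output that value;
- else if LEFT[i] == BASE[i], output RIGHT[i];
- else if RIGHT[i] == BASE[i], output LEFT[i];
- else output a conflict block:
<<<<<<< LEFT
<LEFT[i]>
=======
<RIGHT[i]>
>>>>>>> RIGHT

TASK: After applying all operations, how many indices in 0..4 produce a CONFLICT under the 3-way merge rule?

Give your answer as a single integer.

Final LEFT:  [bravo, foxtrot, delta, bravo, delta]
Final RIGHT: [foxtrot, foxtrot, alpha, foxtrot, bravo]
i=0: BASE=echo L=bravo R=foxtrot all differ -> CONFLICT
i=1: L=foxtrot R=foxtrot -> agree -> foxtrot
i=2: L=delta=BASE, R=alpha -> take RIGHT -> alpha
i=3: L=bravo, R=foxtrot=BASE -> take LEFT -> bravo
i=4: L=delta=BASE, R=bravo -> take RIGHT -> bravo
Conflict count: 1

Answer: 1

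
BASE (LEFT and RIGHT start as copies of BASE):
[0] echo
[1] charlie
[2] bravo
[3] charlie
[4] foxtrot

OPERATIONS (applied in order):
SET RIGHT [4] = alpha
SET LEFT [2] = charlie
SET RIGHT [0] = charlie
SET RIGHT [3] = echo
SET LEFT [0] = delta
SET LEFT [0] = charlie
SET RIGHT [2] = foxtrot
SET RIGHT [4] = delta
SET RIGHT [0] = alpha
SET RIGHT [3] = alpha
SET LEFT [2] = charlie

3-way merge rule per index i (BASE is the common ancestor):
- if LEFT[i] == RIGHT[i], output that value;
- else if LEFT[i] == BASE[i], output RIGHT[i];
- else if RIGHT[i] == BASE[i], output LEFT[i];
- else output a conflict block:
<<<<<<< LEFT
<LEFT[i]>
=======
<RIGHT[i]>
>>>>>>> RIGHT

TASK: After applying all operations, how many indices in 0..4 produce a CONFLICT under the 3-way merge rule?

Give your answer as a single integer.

Final LEFT:  [charlie, charlie, charlie, charlie, foxtrot]
Final RIGHT: [alpha, charlie, foxtrot, alpha, delta]
i=0: BASE=echo L=charlie R=alpha all differ -> CONFLICT
i=1: L=charlie R=charlie -> agree -> charlie
i=2: BASE=bravo L=charlie R=foxtrot all differ -> CONFLICT
i=3: L=charlie=BASE, R=alpha -> take RIGHT -> alpha
i=4: L=foxtrot=BASE, R=delta -> take RIGHT -> delta
Conflict count: 2

Answer: 2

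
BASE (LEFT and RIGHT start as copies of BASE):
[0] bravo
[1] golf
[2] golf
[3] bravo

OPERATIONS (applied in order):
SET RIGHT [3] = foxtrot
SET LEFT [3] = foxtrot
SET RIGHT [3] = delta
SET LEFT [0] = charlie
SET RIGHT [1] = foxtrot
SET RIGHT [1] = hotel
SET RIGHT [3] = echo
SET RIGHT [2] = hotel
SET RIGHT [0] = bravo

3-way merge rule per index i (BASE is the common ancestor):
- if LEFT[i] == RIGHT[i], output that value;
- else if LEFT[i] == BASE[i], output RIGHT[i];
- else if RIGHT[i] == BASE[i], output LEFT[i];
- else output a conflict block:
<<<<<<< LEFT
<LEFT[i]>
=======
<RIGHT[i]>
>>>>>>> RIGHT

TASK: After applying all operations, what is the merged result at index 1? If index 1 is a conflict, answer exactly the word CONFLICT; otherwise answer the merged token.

Answer: hotel

Derivation:
Final LEFT:  [charlie, golf, golf, foxtrot]
Final RIGHT: [bravo, hotel, hotel, echo]
i=0: L=charlie, R=bravo=BASE -> take LEFT -> charlie
i=1: L=golf=BASE, R=hotel -> take RIGHT -> hotel
i=2: L=golf=BASE, R=hotel -> take RIGHT -> hotel
i=3: BASE=bravo L=foxtrot R=echo all differ -> CONFLICT
Index 1 -> hotel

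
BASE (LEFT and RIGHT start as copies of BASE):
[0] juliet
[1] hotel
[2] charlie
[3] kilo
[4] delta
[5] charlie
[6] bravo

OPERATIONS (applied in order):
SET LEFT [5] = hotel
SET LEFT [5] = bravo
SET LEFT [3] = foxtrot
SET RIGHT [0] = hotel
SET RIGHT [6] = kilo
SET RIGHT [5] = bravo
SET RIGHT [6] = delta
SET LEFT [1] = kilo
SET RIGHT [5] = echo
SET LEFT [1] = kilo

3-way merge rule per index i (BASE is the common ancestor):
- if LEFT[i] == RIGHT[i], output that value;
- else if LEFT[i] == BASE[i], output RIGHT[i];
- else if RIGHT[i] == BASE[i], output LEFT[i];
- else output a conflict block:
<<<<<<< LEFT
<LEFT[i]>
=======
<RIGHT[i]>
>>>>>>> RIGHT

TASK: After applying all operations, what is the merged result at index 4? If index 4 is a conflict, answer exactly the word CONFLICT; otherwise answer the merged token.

Final LEFT:  [juliet, kilo, charlie, foxtrot, delta, bravo, bravo]
Final RIGHT: [hotel, hotel, charlie, kilo, delta, echo, delta]
i=0: L=juliet=BASE, R=hotel -> take RIGHT -> hotel
i=1: L=kilo, R=hotel=BASE -> take LEFT -> kilo
i=2: L=charlie R=charlie -> agree -> charlie
i=3: L=foxtrot, R=kilo=BASE -> take LEFT -> foxtrot
i=4: L=delta R=delta -> agree -> delta
i=5: BASE=charlie L=bravo R=echo all differ -> CONFLICT
i=6: L=bravo=BASE, R=delta -> take RIGHT -> delta
Index 4 -> delta

Answer: delta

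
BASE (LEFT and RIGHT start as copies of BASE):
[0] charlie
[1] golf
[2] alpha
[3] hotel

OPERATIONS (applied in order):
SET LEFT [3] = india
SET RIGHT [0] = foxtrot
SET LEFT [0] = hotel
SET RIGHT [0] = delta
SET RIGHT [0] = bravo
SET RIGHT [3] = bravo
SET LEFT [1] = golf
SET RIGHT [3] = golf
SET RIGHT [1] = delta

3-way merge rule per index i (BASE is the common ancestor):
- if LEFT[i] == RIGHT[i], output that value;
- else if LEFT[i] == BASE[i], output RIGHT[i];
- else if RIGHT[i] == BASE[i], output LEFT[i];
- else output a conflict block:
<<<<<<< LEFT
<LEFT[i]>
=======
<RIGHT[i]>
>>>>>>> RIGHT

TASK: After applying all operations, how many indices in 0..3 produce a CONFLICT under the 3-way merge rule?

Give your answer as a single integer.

Final LEFT:  [hotel, golf, alpha, india]
Final RIGHT: [bravo, delta, alpha, golf]
i=0: BASE=charlie L=hotel R=bravo all differ -> CONFLICT
i=1: L=golf=BASE, R=delta -> take RIGHT -> delta
i=2: L=alpha R=alpha -> agree -> alpha
i=3: BASE=hotel L=india R=golf all differ -> CONFLICT
Conflict count: 2

Answer: 2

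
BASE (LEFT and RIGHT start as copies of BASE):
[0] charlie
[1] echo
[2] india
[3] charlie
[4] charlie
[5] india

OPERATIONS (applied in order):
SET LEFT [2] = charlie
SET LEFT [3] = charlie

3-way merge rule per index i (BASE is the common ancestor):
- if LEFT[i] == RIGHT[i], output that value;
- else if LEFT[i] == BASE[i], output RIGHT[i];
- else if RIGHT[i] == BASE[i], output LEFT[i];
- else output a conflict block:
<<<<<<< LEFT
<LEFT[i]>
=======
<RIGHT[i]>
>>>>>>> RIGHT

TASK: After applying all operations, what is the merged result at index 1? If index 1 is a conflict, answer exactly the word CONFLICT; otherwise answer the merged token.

Final LEFT:  [charlie, echo, charlie, charlie, charlie, india]
Final RIGHT: [charlie, echo, india, charlie, charlie, india]
i=0: L=charlie R=charlie -> agree -> charlie
i=1: L=echo R=echo -> agree -> echo
i=2: L=charlie, R=india=BASE -> take LEFT -> charlie
i=3: L=charlie R=charlie -> agree -> charlie
i=4: L=charlie R=charlie -> agree -> charlie
i=5: L=india R=india -> agree -> india
Index 1 -> echo

Answer: echo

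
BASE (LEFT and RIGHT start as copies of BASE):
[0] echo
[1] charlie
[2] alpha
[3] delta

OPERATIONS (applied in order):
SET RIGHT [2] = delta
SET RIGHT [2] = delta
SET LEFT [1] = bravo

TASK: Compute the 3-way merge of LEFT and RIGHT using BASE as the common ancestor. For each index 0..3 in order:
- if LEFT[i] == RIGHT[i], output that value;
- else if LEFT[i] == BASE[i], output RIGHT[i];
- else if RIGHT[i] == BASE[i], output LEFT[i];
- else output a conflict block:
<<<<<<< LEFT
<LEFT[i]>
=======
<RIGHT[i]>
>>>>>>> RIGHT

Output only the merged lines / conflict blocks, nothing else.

Final LEFT:  [echo, bravo, alpha, delta]
Final RIGHT: [echo, charlie, delta, delta]
i=0: L=echo R=echo -> agree -> echo
i=1: L=bravo, R=charlie=BASE -> take LEFT -> bravo
i=2: L=alpha=BASE, R=delta -> take RIGHT -> delta
i=3: L=delta R=delta -> agree -> delta

Answer: echo
bravo
delta
delta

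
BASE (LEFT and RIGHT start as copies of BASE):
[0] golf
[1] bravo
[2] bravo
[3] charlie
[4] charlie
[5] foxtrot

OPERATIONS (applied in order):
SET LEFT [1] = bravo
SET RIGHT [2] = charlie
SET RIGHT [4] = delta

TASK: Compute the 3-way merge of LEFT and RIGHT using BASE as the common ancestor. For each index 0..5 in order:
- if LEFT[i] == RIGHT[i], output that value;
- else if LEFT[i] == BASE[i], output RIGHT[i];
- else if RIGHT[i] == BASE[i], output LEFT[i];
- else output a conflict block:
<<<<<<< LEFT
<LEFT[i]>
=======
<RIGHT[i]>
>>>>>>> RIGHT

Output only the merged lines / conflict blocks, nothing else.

Answer: golf
bravo
charlie
charlie
delta
foxtrot

Derivation:
Final LEFT:  [golf, bravo, bravo, charlie, charlie, foxtrot]
Final RIGHT: [golf, bravo, charlie, charlie, delta, foxtrot]
i=0: L=golf R=golf -> agree -> golf
i=1: L=bravo R=bravo -> agree -> bravo
i=2: L=bravo=BASE, R=charlie -> take RIGHT -> charlie
i=3: L=charlie R=charlie -> agree -> charlie
i=4: L=charlie=BASE, R=delta -> take RIGHT -> delta
i=5: L=foxtrot R=foxtrot -> agree -> foxtrot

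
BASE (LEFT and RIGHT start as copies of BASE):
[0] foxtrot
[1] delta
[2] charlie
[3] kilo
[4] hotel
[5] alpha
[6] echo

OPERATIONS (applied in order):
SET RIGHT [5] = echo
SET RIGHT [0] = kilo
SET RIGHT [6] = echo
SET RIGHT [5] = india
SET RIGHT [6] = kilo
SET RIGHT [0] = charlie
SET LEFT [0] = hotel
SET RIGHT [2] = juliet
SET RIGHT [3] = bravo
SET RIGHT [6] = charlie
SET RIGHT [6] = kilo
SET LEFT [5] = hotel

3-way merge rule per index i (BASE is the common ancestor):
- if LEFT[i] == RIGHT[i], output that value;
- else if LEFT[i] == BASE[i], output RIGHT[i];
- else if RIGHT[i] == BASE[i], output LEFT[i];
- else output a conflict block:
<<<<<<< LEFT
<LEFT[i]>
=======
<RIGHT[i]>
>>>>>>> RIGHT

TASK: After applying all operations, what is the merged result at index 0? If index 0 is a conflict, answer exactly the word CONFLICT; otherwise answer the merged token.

Final LEFT:  [hotel, delta, charlie, kilo, hotel, hotel, echo]
Final RIGHT: [charlie, delta, juliet, bravo, hotel, india, kilo]
i=0: BASE=foxtrot L=hotel R=charlie all differ -> CONFLICT
i=1: L=delta R=delta -> agree -> delta
i=2: L=charlie=BASE, R=juliet -> take RIGHT -> juliet
i=3: L=kilo=BASE, R=bravo -> take RIGHT -> bravo
i=4: L=hotel R=hotel -> agree -> hotel
i=5: BASE=alpha L=hotel R=india all differ -> CONFLICT
i=6: L=echo=BASE, R=kilo -> take RIGHT -> kilo
Index 0 -> CONFLICT

Answer: CONFLICT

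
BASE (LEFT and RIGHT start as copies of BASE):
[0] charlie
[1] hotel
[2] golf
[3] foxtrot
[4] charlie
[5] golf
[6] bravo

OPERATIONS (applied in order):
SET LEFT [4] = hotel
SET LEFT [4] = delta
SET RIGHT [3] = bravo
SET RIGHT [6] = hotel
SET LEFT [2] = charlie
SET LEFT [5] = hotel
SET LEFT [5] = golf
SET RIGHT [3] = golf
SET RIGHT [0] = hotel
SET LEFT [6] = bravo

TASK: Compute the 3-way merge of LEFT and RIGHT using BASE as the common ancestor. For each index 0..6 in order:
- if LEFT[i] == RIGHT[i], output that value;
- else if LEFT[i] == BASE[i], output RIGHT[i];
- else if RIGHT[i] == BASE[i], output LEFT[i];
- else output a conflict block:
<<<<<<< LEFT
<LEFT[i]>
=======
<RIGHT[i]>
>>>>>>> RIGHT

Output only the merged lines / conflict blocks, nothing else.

Final LEFT:  [charlie, hotel, charlie, foxtrot, delta, golf, bravo]
Final RIGHT: [hotel, hotel, golf, golf, charlie, golf, hotel]
i=0: L=charlie=BASE, R=hotel -> take RIGHT -> hotel
i=1: L=hotel R=hotel -> agree -> hotel
i=2: L=charlie, R=golf=BASE -> take LEFT -> charlie
i=3: L=foxtrot=BASE, R=golf -> take RIGHT -> golf
i=4: L=delta, R=charlie=BASE -> take LEFT -> delta
i=5: L=golf R=golf -> agree -> golf
i=6: L=bravo=BASE, R=hotel -> take RIGHT -> hotel

Answer: hotel
hotel
charlie
golf
delta
golf
hotel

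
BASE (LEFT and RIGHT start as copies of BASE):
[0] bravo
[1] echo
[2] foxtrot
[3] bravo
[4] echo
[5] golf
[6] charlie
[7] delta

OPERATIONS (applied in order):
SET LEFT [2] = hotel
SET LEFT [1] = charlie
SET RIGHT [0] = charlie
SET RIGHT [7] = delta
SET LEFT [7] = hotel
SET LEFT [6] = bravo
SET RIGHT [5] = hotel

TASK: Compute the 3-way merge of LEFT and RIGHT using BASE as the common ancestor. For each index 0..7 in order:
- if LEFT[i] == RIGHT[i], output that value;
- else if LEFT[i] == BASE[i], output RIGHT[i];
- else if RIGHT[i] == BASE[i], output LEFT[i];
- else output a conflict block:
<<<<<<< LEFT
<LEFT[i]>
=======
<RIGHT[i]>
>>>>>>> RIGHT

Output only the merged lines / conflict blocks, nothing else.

Final LEFT:  [bravo, charlie, hotel, bravo, echo, golf, bravo, hotel]
Final RIGHT: [charlie, echo, foxtrot, bravo, echo, hotel, charlie, delta]
i=0: L=bravo=BASE, R=charlie -> take RIGHT -> charlie
i=1: L=charlie, R=echo=BASE -> take LEFT -> charlie
i=2: L=hotel, R=foxtrot=BASE -> take LEFT -> hotel
i=3: L=bravo R=bravo -> agree -> bravo
i=4: L=echo R=echo -> agree -> echo
i=5: L=golf=BASE, R=hotel -> take RIGHT -> hotel
i=6: L=bravo, R=charlie=BASE -> take LEFT -> bravo
i=7: L=hotel, R=delta=BASE -> take LEFT -> hotel

Answer: charlie
charlie
hotel
bravo
echo
hotel
bravo
hotel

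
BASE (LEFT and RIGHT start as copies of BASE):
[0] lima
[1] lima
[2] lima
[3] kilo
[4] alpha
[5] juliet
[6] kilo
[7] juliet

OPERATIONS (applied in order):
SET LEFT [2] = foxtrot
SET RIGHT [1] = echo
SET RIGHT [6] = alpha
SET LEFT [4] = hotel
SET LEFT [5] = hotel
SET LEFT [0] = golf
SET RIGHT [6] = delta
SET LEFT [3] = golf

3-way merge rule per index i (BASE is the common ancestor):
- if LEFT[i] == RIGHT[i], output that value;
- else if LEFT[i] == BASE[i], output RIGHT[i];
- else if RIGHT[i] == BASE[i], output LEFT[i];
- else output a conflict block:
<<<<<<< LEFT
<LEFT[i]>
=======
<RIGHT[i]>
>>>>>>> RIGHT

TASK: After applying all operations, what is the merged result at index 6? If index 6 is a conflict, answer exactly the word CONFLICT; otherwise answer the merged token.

Final LEFT:  [golf, lima, foxtrot, golf, hotel, hotel, kilo, juliet]
Final RIGHT: [lima, echo, lima, kilo, alpha, juliet, delta, juliet]
i=0: L=golf, R=lima=BASE -> take LEFT -> golf
i=1: L=lima=BASE, R=echo -> take RIGHT -> echo
i=2: L=foxtrot, R=lima=BASE -> take LEFT -> foxtrot
i=3: L=golf, R=kilo=BASE -> take LEFT -> golf
i=4: L=hotel, R=alpha=BASE -> take LEFT -> hotel
i=5: L=hotel, R=juliet=BASE -> take LEFT -> hotel
i=6: L=kilo=BASE, R=delta -> take RIGHT -> delta
i=7: L=juliet R=juliet -> agree -> juliet
Index 6 -> delta

Answer: delta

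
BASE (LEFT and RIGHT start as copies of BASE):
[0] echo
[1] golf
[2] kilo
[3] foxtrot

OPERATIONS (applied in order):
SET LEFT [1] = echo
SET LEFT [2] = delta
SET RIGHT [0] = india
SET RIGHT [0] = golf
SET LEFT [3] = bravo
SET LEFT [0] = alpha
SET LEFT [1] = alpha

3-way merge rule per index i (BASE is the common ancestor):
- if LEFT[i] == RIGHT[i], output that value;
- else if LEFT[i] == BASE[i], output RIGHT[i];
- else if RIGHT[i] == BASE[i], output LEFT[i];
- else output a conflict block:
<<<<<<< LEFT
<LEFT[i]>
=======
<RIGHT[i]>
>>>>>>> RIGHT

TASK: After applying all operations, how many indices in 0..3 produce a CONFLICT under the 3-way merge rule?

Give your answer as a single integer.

Final LEFT:  [alpha, alpha, delta, bravo]
Final RIGHT: [golf, golf, kilo, foxtrot]
i=0: BASE=echo L=alpha R=golf all differ -> CONFLICT
i=1: L=alpha, R=golf=BASE -> take LEFT -> alpha
i=2: L=delta, R=kilo=BASE -> take LEFT -> delta
i=3: L=bravo, R=foxtrot=BASE -> take LEFT -> bravo
Conflict count: 1

Answer: 1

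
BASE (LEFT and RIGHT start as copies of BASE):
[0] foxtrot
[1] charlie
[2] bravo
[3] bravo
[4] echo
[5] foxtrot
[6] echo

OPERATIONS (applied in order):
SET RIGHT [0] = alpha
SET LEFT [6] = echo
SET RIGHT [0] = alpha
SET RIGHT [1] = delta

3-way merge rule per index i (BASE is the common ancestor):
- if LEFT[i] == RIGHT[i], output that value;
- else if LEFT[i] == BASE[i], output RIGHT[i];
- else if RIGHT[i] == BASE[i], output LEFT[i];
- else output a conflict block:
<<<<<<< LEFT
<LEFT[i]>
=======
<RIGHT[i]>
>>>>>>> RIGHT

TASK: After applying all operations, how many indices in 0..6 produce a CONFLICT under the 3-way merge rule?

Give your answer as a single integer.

Final LEFT:  [foxtrot, charlie, bravo, bravo, echo, foxtrot, echo]
Final RIGHT: [alpha, delta, bravo, bravo, echo, foxtrot, echo]
i=0: L=foxtrot=BASE, R=alpha -> take RIGHT -> alpha
i=1: L=charlie=BASE, R=delta -> take RIGHT -> delta
i=2: L=bravo R=bravo -> agree -> bravo
i=3: L=bravo R=bravo -> agree -> bravo
i=4: L=echo R=echo -> agree -> echo
i=5: L=foxtrot R=foxtrot -> agree -> foxtrot
i=6: L=echo R=echo -> agree -> echo
Conflict count: 0

Answer: 0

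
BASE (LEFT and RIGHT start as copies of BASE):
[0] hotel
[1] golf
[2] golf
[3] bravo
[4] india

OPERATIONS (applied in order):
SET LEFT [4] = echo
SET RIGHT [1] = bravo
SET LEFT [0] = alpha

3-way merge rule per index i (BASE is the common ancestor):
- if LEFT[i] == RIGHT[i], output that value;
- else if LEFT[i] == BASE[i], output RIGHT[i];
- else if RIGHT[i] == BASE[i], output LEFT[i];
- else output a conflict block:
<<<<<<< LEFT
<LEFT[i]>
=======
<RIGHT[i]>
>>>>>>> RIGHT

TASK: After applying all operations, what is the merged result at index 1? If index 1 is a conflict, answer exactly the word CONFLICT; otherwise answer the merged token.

Answer: bravo

Derivation:
Final LEFT:  [alpha, golf, golf, bravo, echo]
Final RIGHT: [hotel, bravo, golf, bravo, india]
i=0: L=alpha, R=hotel=BASE -> take LEFT -> alpha
i=1: L=golf=BASE, R=bravo -> take RIGHT -> bravo
i=2: L=golf R=golf -> agree -> golf
i=3: L=bravo R=bravo -> agree -> bravo
i=4: L=echo, R=india=BASE -> take LEFT -> echo
Index 1 -> bravo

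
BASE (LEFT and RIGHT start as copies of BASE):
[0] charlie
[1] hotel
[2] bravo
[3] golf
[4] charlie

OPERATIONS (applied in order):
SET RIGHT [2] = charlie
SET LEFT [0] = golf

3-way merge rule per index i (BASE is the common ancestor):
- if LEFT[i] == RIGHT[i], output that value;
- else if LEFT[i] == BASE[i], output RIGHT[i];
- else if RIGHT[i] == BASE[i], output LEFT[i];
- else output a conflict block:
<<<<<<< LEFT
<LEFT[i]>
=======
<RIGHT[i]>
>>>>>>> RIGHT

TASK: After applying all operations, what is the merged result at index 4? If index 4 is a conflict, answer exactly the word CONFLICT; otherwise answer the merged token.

Final LEFT:  [golf, hotel, bravo, golf, charlie]
Final RIGHT: [charlie, hotel, charlie, golf, charlie]
i=0: L=golf, R=charlie=BASE -> take LEFT -> golf
i=1: L=hotel R=hotel -> agree -> hotel
i=2: L=bravo=BASE, R=charlie -> take RIGHT -> charlie
i=3: L=golf R=golf -> agree -> golf
i=4: L=charlie R=charlie -> agree -> charlie
Index 4 -> charlie

Answer: charlie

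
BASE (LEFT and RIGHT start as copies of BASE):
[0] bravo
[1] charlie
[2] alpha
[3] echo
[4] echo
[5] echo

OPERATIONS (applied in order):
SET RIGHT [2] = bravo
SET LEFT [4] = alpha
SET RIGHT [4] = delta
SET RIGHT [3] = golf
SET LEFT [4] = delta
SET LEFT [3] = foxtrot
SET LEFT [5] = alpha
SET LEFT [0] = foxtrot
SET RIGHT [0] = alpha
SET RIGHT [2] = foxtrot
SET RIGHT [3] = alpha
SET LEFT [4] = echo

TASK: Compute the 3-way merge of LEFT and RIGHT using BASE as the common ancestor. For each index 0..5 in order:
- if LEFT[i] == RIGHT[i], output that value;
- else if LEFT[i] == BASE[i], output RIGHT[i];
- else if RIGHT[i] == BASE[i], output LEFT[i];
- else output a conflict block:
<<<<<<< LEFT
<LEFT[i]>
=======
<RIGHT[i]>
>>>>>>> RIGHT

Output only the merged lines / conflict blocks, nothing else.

Final LEFT:  [foxtrot, charlie, alpha, foxtrot, echo, alpha]
Final RIGHT: [alpha, charlie, foxtrot, alpha, delta, echo]
i=0: BASE=bravo L=foxtrot R=alpha all differ -> CONFLICT
i=1: L=charlie R=charlie -> agree -> charlie
i=2: L=alpha=BASE, R=foxtrot -> take RIGHT -> foxtrot
i=3: BASE=echo L=foxtrot R=alpha all differ -> CONFLICT
i=4: L=echo=BASE, R=delta -> take RIGHT -> delta
i=5: L=alpha, R=echo=BASE -> take LEFT -> alpha

Answer: <<<<<<< LEFT
foxtrot
=======
alpha
>>>>>>> RIGHT
charlie
foxtrot
<<<<<<< LEFT
foxtrot
=======
alpha
>>>>>>> RIGHT
delta
alpha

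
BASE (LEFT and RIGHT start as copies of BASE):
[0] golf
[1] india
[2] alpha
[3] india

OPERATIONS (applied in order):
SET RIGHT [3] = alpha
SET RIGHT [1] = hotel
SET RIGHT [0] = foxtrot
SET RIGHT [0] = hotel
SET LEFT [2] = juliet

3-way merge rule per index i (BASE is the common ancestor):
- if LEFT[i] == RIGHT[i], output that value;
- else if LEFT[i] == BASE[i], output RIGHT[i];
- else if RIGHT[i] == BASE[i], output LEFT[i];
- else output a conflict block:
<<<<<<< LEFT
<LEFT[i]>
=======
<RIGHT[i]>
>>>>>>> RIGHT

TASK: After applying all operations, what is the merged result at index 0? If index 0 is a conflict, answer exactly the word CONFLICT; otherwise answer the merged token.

Final LEFT:  [golf, india, juliet, india]
Final RIGHT: [hotel, hotel, alpha, alpha]
i=0: L=golf=BASE, R=hotel -> take RIGHT -> hotel
i=1: L=india=BASE, R=hotel -> take RIGHT -> hotel
i=2: L=juliet, R=alpha=BASE -> take LEFT -> juliet
i=3: L=india=BASE, R=alpha -> take RIGHT -> alpha
Index 0 -> hotel

Answer: hotel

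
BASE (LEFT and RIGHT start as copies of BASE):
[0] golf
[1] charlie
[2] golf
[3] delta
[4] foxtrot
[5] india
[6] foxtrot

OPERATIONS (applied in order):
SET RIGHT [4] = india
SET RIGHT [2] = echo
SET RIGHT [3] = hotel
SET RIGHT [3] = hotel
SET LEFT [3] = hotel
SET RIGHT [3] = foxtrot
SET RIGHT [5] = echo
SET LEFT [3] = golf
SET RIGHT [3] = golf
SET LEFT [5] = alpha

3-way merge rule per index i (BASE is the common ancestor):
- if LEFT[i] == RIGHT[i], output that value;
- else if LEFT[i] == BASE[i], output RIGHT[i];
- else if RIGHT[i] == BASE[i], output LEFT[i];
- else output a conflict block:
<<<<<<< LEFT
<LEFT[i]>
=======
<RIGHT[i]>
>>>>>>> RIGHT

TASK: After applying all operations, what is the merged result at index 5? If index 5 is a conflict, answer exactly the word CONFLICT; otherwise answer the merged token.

Answer: CONFLICT

Derivation:
Final LEFT:  [golf, charlie, golf, golf, foxtrot, alpha, foxtrot]
Final RIGHT: [golf, charlie, echo, golf, india, echo, foxtrot]
i=0: L=golf R=golf -> agree -> golf
i=1: L=charlie R=charlie -> agree -> charlie
i=2: L=golf=BASE, R=echo -> take RIGHT -> echo
i=3: L=golf R=golf -> agree -> golf
i=4: L=foxtrot=BASE, R=india -> take RIGHT -> india
i=5: BASE=india L=alpha R=echo all differ -> CONFLICT
i=6: L=foxtrot R=foxtrot -> agree -> foxtrot
Index 5 -> CONFLICT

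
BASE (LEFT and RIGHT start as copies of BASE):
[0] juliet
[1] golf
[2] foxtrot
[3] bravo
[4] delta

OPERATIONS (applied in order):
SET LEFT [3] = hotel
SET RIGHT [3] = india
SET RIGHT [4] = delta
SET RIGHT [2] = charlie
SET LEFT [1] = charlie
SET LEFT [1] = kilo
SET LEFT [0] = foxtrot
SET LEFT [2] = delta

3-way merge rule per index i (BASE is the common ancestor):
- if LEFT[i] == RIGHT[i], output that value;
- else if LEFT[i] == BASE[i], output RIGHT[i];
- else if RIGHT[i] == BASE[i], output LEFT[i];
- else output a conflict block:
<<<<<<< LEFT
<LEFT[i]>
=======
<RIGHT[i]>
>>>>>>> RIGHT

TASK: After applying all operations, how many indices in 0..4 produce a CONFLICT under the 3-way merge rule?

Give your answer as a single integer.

Answer: 2

Derivation:
Final LEFT:  [foxtrot, kilo, delta, hotel, delta]
Final RIGHT: [juliet, golf, charlie, india, delta]
i=0: L=foxtrot, R=juliet=BASE -> take LEFT -> foxtrot
i=1: L=kilo, R=golf=BASE -> take LEFT -> kilo
i=2: BASE=foxtrot L=delta R=charlie all differ -> CONFLICT
i=3: BASE=bravo L=hotel R=india all differ -> CONFLICT
i=4: L=delta R=delta -> agree -> delta
Conflict count: 2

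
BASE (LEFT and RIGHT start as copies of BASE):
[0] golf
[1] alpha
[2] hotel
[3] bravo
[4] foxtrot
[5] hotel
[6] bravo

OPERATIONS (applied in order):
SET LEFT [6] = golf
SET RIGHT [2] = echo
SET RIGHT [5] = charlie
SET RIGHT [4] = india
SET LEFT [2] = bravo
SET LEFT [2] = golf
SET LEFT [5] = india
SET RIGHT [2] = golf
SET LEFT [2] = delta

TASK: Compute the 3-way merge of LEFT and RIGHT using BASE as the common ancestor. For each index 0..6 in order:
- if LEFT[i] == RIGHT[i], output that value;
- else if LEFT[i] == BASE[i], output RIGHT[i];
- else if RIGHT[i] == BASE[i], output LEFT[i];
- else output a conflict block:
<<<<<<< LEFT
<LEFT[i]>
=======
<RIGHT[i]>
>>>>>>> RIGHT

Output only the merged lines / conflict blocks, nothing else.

Answer: golf
alpha
<<<<<<< LEFT
delta
=======
golf
>>>>>>> RIGHT
bravo
india
<<<<<<< LEFT
india
=======
charlie
>>>>>>> RIGHT
golf

Derivation:
Final LEFT:  [golf, alpha, delta, bravo, foxtrot, india, golf]
Final RIGHT: [golf, alpha, golf, bravo, india, charlie, bravo]
i=0: L=golf R=golf -> agree -> golf
i=1: L=alpha R=alpha -> agree -> alpha
i=2: BASE=hotel L=delta R=golf all differ -> CONFLICT
i=3: L=bravo R=bravo -> agree -> bravo
i=4: L=foxtrot=BASE, R=india -> take RIGHT -> india
i=5: BASE=hotel L=india R=charlie all differ -> CONFLICT
i=6: L=golf, R=bravo=BASE -> take LEFT -> golf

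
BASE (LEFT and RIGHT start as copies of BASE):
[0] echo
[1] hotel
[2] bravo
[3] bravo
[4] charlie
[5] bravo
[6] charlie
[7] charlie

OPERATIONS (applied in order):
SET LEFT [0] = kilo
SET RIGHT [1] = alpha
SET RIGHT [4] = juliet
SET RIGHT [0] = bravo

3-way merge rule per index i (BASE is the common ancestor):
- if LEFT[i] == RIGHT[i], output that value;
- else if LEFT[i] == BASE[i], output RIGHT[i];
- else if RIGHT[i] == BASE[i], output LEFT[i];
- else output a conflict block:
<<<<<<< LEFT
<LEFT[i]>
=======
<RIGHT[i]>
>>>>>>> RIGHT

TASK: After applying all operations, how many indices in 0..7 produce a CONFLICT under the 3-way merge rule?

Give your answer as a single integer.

Final LEFT:  [kilo, hotel, bravo, bravo, charlie, bravo, charlie, charlie]
Final RIGHT: [bravo, alpha, bravo, bravo, juliet, bravo, charlie, charlie]
i=0: BASE=echo L=kilo R=bravo all differ -> CONFLICT
i=1: L=hotel=BASE, R=alpha -> take RIGHT -> alpha
i=2: L=bravo R=bravo -> agree -> bravo
i=3: L=bravo R=bravo -> agree -> bravo
i=4: L=charlie=BASE, R=juliet -> take RIGHT -> juliet
i=5: L=bravo R=bravo -> agree -> bravo
i=6: L=charlie R=charlie -> agree -> charlie
i=7: L=charlie R=charlie -> agree -> charlie
Conflict count: 1

Answer: 1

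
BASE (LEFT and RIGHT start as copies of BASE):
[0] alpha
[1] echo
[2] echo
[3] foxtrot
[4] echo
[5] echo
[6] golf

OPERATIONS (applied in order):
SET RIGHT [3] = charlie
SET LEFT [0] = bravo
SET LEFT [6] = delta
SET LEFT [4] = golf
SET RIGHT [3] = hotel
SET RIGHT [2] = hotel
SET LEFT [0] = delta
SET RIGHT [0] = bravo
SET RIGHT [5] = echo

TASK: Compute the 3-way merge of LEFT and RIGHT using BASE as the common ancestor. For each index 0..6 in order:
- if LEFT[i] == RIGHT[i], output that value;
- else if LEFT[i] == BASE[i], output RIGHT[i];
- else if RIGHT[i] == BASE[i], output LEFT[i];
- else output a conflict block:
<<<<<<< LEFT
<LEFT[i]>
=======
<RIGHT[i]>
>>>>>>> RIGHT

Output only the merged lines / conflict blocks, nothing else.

Answer: <<<<<<< LEFT
delta
=======
bravo
>>>>>>> RIGHT
echo
hotel
hotel
golf
echo
delta

Derivation:
Final LEFT:  [delta, echo, echo, foxtrot, golf, echo, delta]
Final RIGHT: [bravo, echo, hotel, hotel, echo, echo, golf]
i=0: BASE=alpha L=delta R=bravo all differ -> CONFLICT
i=1: L=echo R=echo -> agree -> echo
i=2: L=echo=BASE, R=hotel -> take RIGHT -> hotel
i=3: L=foxtrot=BASE, R=hotel -> take RIGHT -> hotel
i=4: L=golf, R=echo=BASE -> take LEFT -> golf
i=5: L=echo R=echo -> agree -> echo
i=6: L=delta, R=golf=BASE -> take LEFT -> delta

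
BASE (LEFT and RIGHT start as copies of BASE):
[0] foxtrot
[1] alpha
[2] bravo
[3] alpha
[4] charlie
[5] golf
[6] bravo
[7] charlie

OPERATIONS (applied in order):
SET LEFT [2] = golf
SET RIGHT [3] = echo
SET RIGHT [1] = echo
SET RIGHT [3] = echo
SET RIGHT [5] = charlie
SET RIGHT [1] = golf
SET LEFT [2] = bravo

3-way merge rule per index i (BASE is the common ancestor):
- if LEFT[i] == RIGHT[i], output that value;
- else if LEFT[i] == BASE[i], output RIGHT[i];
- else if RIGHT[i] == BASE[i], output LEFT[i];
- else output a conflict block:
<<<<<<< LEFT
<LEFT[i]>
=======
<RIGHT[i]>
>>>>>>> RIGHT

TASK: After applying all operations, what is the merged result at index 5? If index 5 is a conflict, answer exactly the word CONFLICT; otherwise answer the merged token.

Final LEFT:  [foxtrot, alpha, bravo, alpha, charlie, golf, bravo, charlie]
Final RIGHT: [foxtrot, golf, bravo, echo, charlie, charlie, bravo, charlie]
i=0: L=foxtrot R=foxtrot -> agree -> foxtrot
i=1: L=alpha=BASE, R=golf -> take RIGHT -> golf
i=2: L=bravo R=bravo -> agree -> bravo
i=3: L=alpha=BASE, R=echo -> take RIGHT -> echo
i=4: L=charlie R=charlie -> agree -> charlie
i=5: L=golf=BASE, R=charlie -> take RIGHT -> charlie
i=6: L=bravo R=bravo -> agree -> bravo
i=7: L=charlie R=charlie -> agree -> charlie
Index 5 -> charlie

Answer: charlie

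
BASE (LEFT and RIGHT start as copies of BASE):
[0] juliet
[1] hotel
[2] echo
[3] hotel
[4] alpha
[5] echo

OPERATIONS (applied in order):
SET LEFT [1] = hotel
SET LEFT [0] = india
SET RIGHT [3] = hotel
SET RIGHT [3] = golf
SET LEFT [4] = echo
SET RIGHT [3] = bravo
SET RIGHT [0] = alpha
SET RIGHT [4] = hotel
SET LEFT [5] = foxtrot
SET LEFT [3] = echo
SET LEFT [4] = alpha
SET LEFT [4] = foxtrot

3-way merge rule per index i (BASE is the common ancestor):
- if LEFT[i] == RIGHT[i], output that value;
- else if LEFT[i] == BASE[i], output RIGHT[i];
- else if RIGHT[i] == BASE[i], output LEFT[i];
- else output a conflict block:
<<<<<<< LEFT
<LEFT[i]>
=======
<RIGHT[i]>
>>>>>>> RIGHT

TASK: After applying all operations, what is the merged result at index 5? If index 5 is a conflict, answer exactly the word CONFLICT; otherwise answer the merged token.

Answer: foxtrot

Derivation:
Final LEFT:  [india, hotel, echo, echo, foxtrot, foxtrot]
Final RIGHT: [alpha, hotel, echo, bravo, hotel, echo]
i=0: BASE=juliet L=india R=alpha all differ -> CONFLICT
i=1: L=hotel R=hotel -> agree -> hotel
i=2: L=echo R=echo -> agree -> echo
i=3: BASE=hotel L=echo R=bravo all differ -> CONFLICT
i=4: BASE=alpha L=foxtrot R=hotel all differ -> CONFLICT
i=5: L=foxtrot, R=echo=BASE -> take LEFT -> foxtrot
Index 5 -> foxtrot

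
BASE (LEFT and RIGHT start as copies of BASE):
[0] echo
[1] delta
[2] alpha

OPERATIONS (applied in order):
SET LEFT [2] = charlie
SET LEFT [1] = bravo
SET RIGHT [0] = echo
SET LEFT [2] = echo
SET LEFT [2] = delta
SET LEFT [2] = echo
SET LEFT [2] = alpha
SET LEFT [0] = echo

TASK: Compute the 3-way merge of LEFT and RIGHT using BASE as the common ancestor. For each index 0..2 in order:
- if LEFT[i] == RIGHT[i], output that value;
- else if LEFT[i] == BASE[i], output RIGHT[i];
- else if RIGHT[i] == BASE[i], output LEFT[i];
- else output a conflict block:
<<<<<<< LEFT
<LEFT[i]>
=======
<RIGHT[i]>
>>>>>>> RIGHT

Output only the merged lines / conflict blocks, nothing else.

Answer: echo
bravo
alpha

Derivation:
Final LEFT:  [echo, bravo, alpha]
Final RIGHT: [echo, delta, alpha]
i=0: L=echo R=echo -> agree -> echo
i=1: L=bravo, R=delta=BASE -> take LEFT -> bravo
i=2: L=alpha R=alpha -> agree -> alpha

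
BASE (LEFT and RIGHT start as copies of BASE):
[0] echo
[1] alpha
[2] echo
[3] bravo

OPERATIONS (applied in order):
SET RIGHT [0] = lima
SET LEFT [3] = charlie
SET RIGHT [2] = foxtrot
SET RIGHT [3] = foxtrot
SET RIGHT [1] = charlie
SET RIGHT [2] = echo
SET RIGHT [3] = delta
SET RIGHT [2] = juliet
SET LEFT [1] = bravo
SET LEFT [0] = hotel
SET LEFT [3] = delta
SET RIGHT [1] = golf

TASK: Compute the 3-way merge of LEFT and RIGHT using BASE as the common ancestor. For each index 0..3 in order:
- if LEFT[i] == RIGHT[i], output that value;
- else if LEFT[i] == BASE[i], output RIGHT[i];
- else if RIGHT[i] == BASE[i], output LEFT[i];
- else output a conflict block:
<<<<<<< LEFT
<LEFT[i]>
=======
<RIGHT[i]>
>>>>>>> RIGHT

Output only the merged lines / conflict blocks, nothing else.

Final LEFT:  [hotel, bravo, echo, delta]
Final RIGHT: [lima, golf, juliet, delta]
i=0: BASE=echo L=hotel R=lima all differ -> CONFLICT
i=1: BASE=alpha L=bravo R=golf all differ -> CONFLICT
i=2: L=echo=BASE, R=juliet -> take RIGHT -> juliet
i=3: L=delta R=delta -> agree -> delta

Answer: <<<<<<< LEFT
hotel
=======
lima
>>>>>>> RIGHT
<<<<<<< LEFT
bravo
=======
golf
>>>>>>> RIGHT
juliet
delta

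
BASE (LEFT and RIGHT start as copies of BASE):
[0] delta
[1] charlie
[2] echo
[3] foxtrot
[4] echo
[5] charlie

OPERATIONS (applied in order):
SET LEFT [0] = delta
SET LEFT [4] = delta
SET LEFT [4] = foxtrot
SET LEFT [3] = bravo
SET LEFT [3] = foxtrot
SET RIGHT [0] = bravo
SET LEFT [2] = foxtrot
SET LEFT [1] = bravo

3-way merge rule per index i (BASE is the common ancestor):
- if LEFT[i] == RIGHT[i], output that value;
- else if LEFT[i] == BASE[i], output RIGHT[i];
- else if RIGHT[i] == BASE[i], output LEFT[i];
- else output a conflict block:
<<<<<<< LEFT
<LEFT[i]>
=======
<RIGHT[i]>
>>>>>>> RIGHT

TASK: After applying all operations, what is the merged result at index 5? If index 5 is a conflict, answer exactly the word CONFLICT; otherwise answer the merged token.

Answer: charlie

Derivation:
Final LEFT:  [delta, bravo, foxtrot, foxtrot, foxtrot, charlie]
Final RIGHT: [bravo, charlie, echo, foxtrot, echo, charlie]
i=0: L=delta=BASE, R=bravo -> take RIGHT -> bravo
i=1: L=bravo, R=charlie=BASE -> take LEFT -> bravo
i=2: L=foxtrot, R=echo=BASE -> take LEFT -> foxtrot
i=3: L=foxtrot R=foxtrot -> agree -> foxtrot
i=4: L=foxtrot, R=echo=BASE -> take LEFT -> foxtrot
i=5: L=charlie R=charlie -> agree -> charlie
Index 5 -> charlie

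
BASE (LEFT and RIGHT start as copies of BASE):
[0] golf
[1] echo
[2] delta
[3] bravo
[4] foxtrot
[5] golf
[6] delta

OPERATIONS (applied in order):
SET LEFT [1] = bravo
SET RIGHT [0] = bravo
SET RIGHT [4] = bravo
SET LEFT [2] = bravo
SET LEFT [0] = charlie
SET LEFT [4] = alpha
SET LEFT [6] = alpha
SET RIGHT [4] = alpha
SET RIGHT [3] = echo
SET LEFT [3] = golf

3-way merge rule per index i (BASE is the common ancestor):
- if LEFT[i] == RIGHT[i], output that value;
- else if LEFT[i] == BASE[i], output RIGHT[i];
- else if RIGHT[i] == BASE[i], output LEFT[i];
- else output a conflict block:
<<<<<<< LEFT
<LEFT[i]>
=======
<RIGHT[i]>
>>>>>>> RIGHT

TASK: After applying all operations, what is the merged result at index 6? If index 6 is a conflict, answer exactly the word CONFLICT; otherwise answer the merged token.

Answer: alpha

Derivation:
Final LEFT:  [charlie, bravo, bravo, golf, alpha, golf, alpha]
Final RIGHT: [bravo, echo, delta, echo, alpha, golf, delta]
i=0: BASE=golf L=charlie R=bravo all differ -> CONFLICT
i=1: L=bravo, R=echo=BASE -> take LEFT -> bravo
i=2: L=bravo, R=delta=BASE -> take LEFT -> bravo
i=3: BASE=bravo L=golf R=echo all differ -> CONFLICT
i=4: L=alpha R=alpha -> agree -> alpha
i=5: L=golf R=golf -> agree -> golf
i=6: L=alpha, R=delta=BASE -> take LEFT -> alpha
Index 6 -> alpha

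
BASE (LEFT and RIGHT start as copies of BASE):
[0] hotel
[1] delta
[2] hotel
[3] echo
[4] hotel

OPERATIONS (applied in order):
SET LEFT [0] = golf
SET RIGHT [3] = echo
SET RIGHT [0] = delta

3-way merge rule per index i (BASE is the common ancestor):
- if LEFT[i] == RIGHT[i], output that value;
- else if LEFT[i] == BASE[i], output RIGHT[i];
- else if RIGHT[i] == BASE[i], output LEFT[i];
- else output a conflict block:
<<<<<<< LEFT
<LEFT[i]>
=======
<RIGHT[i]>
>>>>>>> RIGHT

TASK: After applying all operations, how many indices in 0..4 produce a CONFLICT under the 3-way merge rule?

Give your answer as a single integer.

Final LEFT:  [golf, delta, hotel, echo, hotel]
Final RIGHT: [delta, delta, hotel, echo, hotel]
i=0: BASE=hotel L=golf R=delta all differ -> CONFLICT
i=1: L=delta R=delta -> agree -> delta
i=2: L=hotel R=hotel -> agree -> hotel
i=3: L=echo R=echo -> agree -> echo
i=4: L=hotel R=hotel -> agree -> hotel
Conflict count: 1

Answer: 1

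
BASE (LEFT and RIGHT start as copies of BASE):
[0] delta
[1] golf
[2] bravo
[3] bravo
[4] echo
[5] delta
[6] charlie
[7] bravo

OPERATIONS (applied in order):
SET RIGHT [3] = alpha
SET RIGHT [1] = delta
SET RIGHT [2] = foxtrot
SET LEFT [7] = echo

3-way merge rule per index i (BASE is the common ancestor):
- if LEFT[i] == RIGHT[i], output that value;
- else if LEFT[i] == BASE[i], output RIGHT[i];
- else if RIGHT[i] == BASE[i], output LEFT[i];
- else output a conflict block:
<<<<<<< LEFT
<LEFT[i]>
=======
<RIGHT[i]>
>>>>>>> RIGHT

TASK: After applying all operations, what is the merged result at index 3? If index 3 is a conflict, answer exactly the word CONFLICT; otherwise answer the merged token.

Final LEFT:  [delta, golf, bravo, bravo, echo, delta, charlie, echo]
Final RIGHT: [delta, delta, foxtrot, alpha, echo, delta, charlie, bravo]
i=0: L=delta R=delta -> agree -> delta
i=1: L=golf=BASE, R=delta -> take RIGHT -> delta
i=2: L=bravo=BASE, R=foxtrot -> take RIGHT -> foxtrot
i=3: L=bravo=BASE, R=alpha -> take RIGHT -> alpha
i=4: L=echo R=echo -> agree -> echo
i=5: L=delta R=delta -> agree -> delta
i=6: L=charlie R=charlie -> agree -> charlie
i=7: L=echo, R=bravo=BASE -> take LEFT -> echo
Index 3 -> alpha

Answer: alpha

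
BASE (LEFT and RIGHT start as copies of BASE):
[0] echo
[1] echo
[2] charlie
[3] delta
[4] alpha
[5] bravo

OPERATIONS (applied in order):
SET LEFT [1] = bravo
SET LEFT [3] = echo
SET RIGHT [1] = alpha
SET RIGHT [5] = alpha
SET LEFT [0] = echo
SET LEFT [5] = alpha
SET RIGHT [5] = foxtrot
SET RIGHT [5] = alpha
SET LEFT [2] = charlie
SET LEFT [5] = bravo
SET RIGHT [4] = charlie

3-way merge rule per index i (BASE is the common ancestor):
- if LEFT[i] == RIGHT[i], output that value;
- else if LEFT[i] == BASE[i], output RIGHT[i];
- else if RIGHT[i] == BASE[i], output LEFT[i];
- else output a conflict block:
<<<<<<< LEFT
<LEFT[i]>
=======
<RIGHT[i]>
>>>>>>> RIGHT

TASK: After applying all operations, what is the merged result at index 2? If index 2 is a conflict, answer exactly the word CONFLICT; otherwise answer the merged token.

Answer: charlie

Derivation:
Final LEFT:  [echo, bravo, charlie, echo, alpha, bravo]
Final RIGHT: [echo, alpha, charlie, delta, charlie, alpha]
i=0: L=echo R=echo -> agree -> echo
i=1: BASE=echo L=bravo R=alpha all differ -> CONFLICT
i=2: L=charlie R=charlie -> agree -> charlie
i=3: L=echo, R=delta=BASE -> take LEFT -> echo
i=4: L=alpha=BASE, R=charlie -> take RIGHT -> charlie
i=5: L=bravo=BASE, R=alpha -> take RIGHT -> alpha
Index 2 -> charlie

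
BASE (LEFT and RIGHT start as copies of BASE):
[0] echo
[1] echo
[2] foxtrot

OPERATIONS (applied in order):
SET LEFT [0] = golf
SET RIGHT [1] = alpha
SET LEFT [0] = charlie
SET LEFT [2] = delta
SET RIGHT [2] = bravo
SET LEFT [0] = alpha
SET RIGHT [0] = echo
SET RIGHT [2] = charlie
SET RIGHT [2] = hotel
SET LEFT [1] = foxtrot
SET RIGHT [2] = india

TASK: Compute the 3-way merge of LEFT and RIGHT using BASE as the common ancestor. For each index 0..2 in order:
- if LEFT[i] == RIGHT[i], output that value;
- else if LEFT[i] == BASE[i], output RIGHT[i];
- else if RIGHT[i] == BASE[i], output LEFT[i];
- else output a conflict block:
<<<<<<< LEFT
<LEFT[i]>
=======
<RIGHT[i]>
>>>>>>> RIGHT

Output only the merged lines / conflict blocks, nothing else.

Final LEFT:  [alpha, foxtrot, delta]
Final RIGHT: [echo, alpha, india]
i=0: L=alpha, R=echo=BASE -> take LEFT -> alpha
i=1: BASE=echo L=foxtrot R=alpha all differ -> CONFLICT
i=2: BASE=foxtrot L=delta R=india all differ -> CONFLICT

Answer: alpha
<<<<<<< LEFT
foxtrot
=======
alpha
>>>>>>> RIGHT
<<<<<<< LEFT
delta
=======
india
>>>>>>> RIGHT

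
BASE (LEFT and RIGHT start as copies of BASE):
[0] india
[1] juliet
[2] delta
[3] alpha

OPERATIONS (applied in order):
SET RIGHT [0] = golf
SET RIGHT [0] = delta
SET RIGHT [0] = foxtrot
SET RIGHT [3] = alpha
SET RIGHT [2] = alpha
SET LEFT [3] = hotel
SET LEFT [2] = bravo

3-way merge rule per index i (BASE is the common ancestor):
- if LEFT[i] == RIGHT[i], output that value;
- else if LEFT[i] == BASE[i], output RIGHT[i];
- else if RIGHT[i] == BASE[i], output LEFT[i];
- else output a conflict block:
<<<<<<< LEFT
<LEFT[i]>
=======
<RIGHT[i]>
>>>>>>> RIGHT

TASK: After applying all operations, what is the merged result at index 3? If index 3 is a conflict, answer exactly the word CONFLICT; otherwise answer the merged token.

Answer: hotel

Derivation:
Final LEFT:  [india, juliet, bravo, hotel]
Final RIGHT: [foxtrot, juliet, alpha, alpha]
i=0: L=india=BASE, R=foxtrot -> take RIGHT -> foxtrot
i=1: L=juliet R=juliet -> agree -> juliet
i=2: BASE=delta L=bravo R=alpha all differ -> CONFLICT
i=3: L=hotel, R=alpha=BASE -> take LEFT -> hotel
Index 3 -> hotel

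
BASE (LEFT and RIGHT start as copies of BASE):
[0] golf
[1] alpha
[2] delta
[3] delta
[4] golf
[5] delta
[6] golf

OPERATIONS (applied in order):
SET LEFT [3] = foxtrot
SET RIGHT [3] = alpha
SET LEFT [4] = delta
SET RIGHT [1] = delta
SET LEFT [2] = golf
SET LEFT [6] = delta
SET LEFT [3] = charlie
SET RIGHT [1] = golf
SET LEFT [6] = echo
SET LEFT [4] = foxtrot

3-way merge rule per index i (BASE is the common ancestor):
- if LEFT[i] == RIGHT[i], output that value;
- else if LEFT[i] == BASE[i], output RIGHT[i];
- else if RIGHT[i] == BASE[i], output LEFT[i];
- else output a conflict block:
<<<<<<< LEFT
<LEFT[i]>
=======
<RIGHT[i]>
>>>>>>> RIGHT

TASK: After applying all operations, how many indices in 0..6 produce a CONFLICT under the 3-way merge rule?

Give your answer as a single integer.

Final LEFT:  [golf, alpha, golf, charlie, foxtrot, delta, echo]
Final RIGHT: [golf, golf, delta, alpha, golf, delta, golf]
i=0: L=golf R=golf -> agree -> golf
i=1: L=alpha=BASE, R=golf -> take RIGHT -> golf
i=2: L=golf, R=delta=BASE -> take LEFT -> golf
i=3: BASE=delta L=charlie R=alpha all differ -> CONFLICT
i=4: L=foxtrot, R=golf=BASE -> take LEFT -> foxtrot
i=5: L=delta R=delta -> agree -> delta
i=6: L=echo, R=golf=BASE -> take LEFT -> echo
Conflict count: 1

Answer: 1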